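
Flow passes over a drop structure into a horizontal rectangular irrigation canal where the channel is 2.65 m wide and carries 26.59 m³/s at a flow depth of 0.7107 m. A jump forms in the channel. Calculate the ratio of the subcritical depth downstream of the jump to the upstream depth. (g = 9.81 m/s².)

q = Q/b = 26.59/2.65 = 10.03 m²/s; V₁ = q/y₁ = 14.12 m/s. Fr₁ = V₁/√(g·y₁) = 5.347.
By Bélanger, y₂/y₁ = ½[√(1 + 8Fr₁²) − 1] = ½[√229.72 − 1] = 7.078.

y₂/y₁ = 7.078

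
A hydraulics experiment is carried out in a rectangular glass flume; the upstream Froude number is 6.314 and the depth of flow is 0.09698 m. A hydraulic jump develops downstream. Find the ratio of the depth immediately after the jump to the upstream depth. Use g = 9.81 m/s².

Fr₁ = 6.314 (given).
From the momentum equation for a rectangular channel, y₂/y₁ = ½[√(1 + 8Fr₁²) − 1] = ½[√319.93 − 1] = 8.443.

y₂/y₁ = 8.443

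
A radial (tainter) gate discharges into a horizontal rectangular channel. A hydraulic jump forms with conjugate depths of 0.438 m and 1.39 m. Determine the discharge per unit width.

For a rectangular channel the momentum equation gives q² = ½·g·y₁·y₂·(y₁ + y₂) = ½×9.81×0.438×1.39×1.83 = 5.46.
q = √5.46 = 2.34 m²/s.

q = 2.34 m²/s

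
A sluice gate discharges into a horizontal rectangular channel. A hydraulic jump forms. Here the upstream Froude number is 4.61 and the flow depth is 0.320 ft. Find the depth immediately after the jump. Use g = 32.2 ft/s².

Fr₁ = 4.61 (given).
Sequent-depth ratio: y₂/y₁ = ½[√(1 + 8Fr₁²) − 1] = ½[√171.0 − 1] = 6.04.
y₂ = 6.04 × 0.320 = 1.93 ft.

y₂ = 1.93 ft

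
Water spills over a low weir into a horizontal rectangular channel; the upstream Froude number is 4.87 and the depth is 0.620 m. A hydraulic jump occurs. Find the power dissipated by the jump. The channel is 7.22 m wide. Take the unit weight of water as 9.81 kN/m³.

Fr₁ = 4.87 (given).
Sequent-depth ratio: y₂/y₁ = ½[√(1 + 8Fr₁²) − 1] = ½[√190.7 − 1] = 6.41.
y₂ = 6.41 × 0.620 = 3.97 m.
V₁ = Fr₁·√(g·y₁) = 4.87×√(9.81×0.620) = 12.0 m/s; q = V₁·y₁ = 7.45 m²/s. V₂ = q/y₂ = 7.45/3.97 = 1.88 m/s. E₁ = y₁ + V₁²/2g = 7.97 m; E₂ = y₂ + V₂²/2g = 4.15 m. ΔE = E₁ − E₂ = 3.82 m.
Q = q·b = 7.45 × 7.22 = 53.8 m³/s. P = γ·Q·ΔE = 9.81 × 53.8 × 3.82 = 2016 kW.

P = 2016 kW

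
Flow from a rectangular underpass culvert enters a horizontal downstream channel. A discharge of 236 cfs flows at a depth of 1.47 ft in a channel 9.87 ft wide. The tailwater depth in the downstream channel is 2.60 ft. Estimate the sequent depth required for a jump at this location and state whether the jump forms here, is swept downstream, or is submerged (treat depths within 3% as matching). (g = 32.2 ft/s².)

q = Q/b = 236/9.87 = 23.9 ft²/s; V₁ = q/y₁ = 16.3 ft/s. Fr₁ = V₁/√(g·y₁) = 2.36.
Sequent-depth ratio: y₂/y₁ = ½[√(1 + 8Fr₁²) − 1] = ½[√45.72 − 1] = 2.88.
y₂ = 2.88 × 1.47 = 4.23 ft.
Tailwater y_tw = 2.60 ft: y_tw < y₂, so the jump is swept downstream.

y₂ = 4.23 ft; the jump is swept downstream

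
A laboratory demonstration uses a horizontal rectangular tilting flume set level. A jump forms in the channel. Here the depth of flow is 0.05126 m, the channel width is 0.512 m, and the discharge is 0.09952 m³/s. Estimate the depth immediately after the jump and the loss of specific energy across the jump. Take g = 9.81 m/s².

q = Q/b = 0.09952/0.512 = 0.1944 m²/s; V₁ = q/y₁ = 3.792 m/s. Fr₁ = V₁/√(g·y₁) = 5.347.
By Bélanger, y₂/y₁ = ½[√(1 + 8Fr₁²) − 1] = ½[√229.75 − 1] = 7.079.
y₂ = 7.079 × 0.05126 = 0.3629 m.
Head loss: ΔE = (y₂ − y₁)³/(4y₁y₂) = (0.3629 − 0.05126)³/(4×0.05126×0.3629) = 0.03025/0.07440 = 0.4066 m.

y₂ = 0.3629 m; ΔE = 0.4066 m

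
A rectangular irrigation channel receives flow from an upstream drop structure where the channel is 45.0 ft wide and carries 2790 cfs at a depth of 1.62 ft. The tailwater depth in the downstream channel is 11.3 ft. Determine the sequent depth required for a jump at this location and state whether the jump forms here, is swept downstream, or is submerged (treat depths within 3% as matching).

q = Q/b = 2790/45.0 = 62.0 ft²/s; V₁ = q/y₁ = 38.3 ft/s. Fr₁ = V₁/√(g·y₁) = 5.30.
Sequent-depth ratio: y₂/y₁ = ½[√(1 + 8Fr₁²) − 1] = ½[√225.6 − 1] = 7.01.
y₂ = 7.01 × 1.62 = 11.4 ft.
Tailwater y_tw = 11.3 ft: y_tw ≈ y₂, so the jump forms here.

y₂ = 11.4 ft; the jump forms here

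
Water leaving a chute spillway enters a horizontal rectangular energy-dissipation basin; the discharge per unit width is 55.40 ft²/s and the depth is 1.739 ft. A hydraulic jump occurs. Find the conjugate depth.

V₁ = q/y₁ = 55.40/1.739 = 31.86 ft/s. Fr₁ = V₁/√(g·y₁) = 31.86/√(32.2×1.739) = 4.257.
By Bélanger, y₂/y₁ = ½[√(1 + 8Fr₁²) − 1] = ½[√146.00 − 1] = 5.541.
y₂ = 5.541 × 1.739 = 9.637 ft.

y₂ = 9.637 ft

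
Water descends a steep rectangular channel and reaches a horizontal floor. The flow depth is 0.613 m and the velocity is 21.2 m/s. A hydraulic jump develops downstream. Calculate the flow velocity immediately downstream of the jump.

V₂ = 1.81 m/s

Fr₁ = V₁/√(g·y₁) = 21.2/√(9.81×0.613) = 8.65.
Sequent-depth ratio: y₂/y₁ = ½[√(1 + 8Fr₁²) − 1] = ½[√598.9 − 1] = 11.7.
y₂ = 11.7 × 0.613 = 7.19 m.
q = V₁·y₁ = 21.2 × 0.613 = 13.0 m²/s.
V₂ = q/y₂ = 13.0/7.19 = 1.81 m/s.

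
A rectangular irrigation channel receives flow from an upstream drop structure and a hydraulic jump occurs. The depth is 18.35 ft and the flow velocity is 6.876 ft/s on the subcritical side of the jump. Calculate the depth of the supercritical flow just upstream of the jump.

y₁ = 2.575 ft

Fr₂ = V₂/√(g·y₂) = 6.876/√(32.2×18.35) = 0.2829.
Since the conjugate-depth ratio holds either way, y₁/y₂ = ½[√(1 + 8Fr₂²) − 1] = ½[√1.6401 − 1] = 0.1403.
y₁ = 0.1403 × 18.35 = 2.575 ft.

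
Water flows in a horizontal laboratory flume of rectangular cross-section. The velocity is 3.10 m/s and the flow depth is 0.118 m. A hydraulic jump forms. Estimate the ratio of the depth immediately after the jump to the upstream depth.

y₂/y₁ = 3.61

Fr₁ = V₁/√(g·y₁) = 3.10/√(9.81×0.118) = 2.88.
Conjugate-depth relation: y₂/y₁ = ½[√(1 + 8Fr₁²) − 1] = ½[√67.41 − 1] = 3.61.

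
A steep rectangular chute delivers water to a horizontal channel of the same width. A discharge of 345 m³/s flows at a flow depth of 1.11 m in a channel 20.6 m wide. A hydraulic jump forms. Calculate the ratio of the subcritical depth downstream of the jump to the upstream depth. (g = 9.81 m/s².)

y₂/y₁ = 5.99

q = Q/b = 345/20.6 = 16.7 m²/s; V₁ = q/y₁ = 15.1 m/s. Fr₁ = V₁/√(g·y₁) = 4.57.
Conjugate-depth relation: y₂/y₁ = ½[√(1 + 8Fr₁²) − 1] = ½[√168.2 − 1] = 5.99.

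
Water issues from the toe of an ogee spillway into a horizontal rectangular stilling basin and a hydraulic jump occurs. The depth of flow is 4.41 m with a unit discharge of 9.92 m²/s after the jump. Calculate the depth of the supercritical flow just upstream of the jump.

y₁ = 0.863 m

V₂ = q/y₂ = 9.92/4.41 = 2.25 m/s; Fr₂ = V₂/√(g·y₂) = 0.342.
Applying the sequent-depth relation in reverse, y₁/y₂ = ½[√(1 + 8Fr₂²) − 1] = ½[√1.936 − 1] = 0.196.
y₁ = 0.196 × 4.41 = 0.863 m.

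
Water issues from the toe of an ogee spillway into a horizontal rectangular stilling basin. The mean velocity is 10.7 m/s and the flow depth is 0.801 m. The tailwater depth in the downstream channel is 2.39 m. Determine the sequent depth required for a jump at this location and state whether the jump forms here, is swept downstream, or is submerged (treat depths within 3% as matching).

y₂ = 3.94 m; the jump is swept downstream

Fr₁ = V₁/√(g·y₁) = 10.7/√(9.81×0.801) = 3.82.
By Bélanger, y₂/y₁ = ½[√(1 + 8Fr₁²) − 1] = ½[√117.6 − 1] = 4.92.
y₂ = 4.92 × 0.801 = 3.94 m.
Tailwater y_tw = 2.39 m: y_tw < y₂, so the jump is swept downstream.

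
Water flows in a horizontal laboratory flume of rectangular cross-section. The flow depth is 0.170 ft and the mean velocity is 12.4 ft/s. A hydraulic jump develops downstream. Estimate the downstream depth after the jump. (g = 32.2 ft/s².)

y₂ = 1.19 ft

Fr₁ = V₁/√(g·y₁) = 12.4/√(32.2×0.170) = 5.30.
Sequent-depth ratio: y₂/y₁ = ½[√(1 + 8Fr₁²) − 1] = ½[√225.7 − 1] = 7.01.
y₂ = 7.01 × 0.170 = 1.19 ft.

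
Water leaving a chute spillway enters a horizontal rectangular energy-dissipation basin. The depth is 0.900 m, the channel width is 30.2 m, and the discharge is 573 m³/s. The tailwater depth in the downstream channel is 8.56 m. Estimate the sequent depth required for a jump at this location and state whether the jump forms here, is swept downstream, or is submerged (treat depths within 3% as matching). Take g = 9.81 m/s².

y₂ = 8.59 m; the jump forms here

q = Q/b = 573/30.2 = 19.0 m²/s; V₁ = q/y₁ = 21.1 m/s. Fr₁ = V₁/√(g·y₁) = 7.09.
Conjugate-depth relation: y₂/y₁ = ½[√(1 + 8Fr₁²) − 1] = ½[√403.7 − 1] = 9.55.
y₂ = 9.55 × 0.900 = 8.59 m.
Tailwater y_tw = 8.56 m: y_tw ≈ y₂, so the jump forms here.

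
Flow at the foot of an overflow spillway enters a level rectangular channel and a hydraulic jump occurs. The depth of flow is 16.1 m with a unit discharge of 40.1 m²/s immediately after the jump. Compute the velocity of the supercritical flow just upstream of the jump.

V₂ = q/y₂ = 40.1/16.1 = 2.49 m/s; Fr₂ = V₂/√(g·y₂) = 0.198.
The Bélanger relation is symmetric: y₁/y₂ = ½[√(1 + 8Fr₂²) − 1] = ½[√1.314 − 1] = 0.0732.
y₁ = 0.0732 × 16.1 = 1.18 m.
V₁ = q/y₁ = 40.1/1.18 = 34.0 m/s.

V₁ = 34.0 m/s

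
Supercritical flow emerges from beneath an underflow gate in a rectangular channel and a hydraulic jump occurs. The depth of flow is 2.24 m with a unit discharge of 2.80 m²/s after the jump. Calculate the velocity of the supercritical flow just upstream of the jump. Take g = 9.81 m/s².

V₂ = q/y₂ = 2.80/2.24 = 1.25 m/s; Fr₂ = V₂/√(g·y₂) = 0.267.
Applying the sequent-depth relation in reverse, y₁/y₂ = ½[√(1 + 8Fr₂²) − 1] = ½[√1.569 − 1] = 0.126.
y₁ = 0.126 × 2.24 = 0.283 m.
V₁ = q/y₁ = 2.80/0.283 = 9.90 m/s.

V₁ = 9.90 m/s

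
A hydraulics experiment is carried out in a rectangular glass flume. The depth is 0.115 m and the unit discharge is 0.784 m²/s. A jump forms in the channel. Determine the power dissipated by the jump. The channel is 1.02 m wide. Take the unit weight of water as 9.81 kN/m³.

P = 11.5 kW

V₁ = q/y₁ = 0.784/0.115 = 6.82 m/s. Fr₁ = V₁/√(g·y₁) = 6.82/√(9.81×0.115) = 6.42.
Bélanger equation: y₂/y₁ = ½[√(1 + 8Fr₁²) − 1] = ½[√330.6 − 1] = 8.59.
y₂ = 8.59 × 0.115 = 0.988 m.
V₂ = q/y₂ = 0.784/0.988 = 0.794 m/s. E₁ = y₁ + V₁²/2g = 2.48 m; E₂ = y₂ + V₂²/2g = 1.02 m. ΔE = E₁ − E₂ = 1.46 m.
Q = q·b = 0.784 × 1.02 = 0.800 m³/s. P = γ·Q·ΔE = 9.81 × 0.800 × 1.46 = 11.5 kW.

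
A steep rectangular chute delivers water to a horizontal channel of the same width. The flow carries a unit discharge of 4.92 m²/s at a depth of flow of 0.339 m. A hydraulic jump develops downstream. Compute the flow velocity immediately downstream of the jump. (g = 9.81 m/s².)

V₁ = q/y₁ = 4.92/0.339 = 14.5 m/s. Fr₁ = V₁/√(g·y₁) = 14.5/√(9.81×0.339) = 7.96.
By Bélanger, y₂/y₁ = ½[√(1 + 8Fr₁²) − 1] = ½[√507.7 − 1] = 10.8.
y₂ = 10.8 × 0.339 = 3.65 m.
V₂ = q/y₂ = 4.92/3.65 = 1.35 m/s.

V₂ = 1.35 m/s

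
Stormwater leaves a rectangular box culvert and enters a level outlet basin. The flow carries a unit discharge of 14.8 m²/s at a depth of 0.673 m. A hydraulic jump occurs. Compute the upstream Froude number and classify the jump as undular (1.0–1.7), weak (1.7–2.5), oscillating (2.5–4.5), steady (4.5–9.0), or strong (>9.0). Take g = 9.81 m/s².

V₁ = q/y₁ = 14.8/0.673 = 22.0 m/s. Fr₁ = V₁/√(g·y₁) = 22.0/√(9.81×0.673) = 8.56.
Fr₁ = 8.56 lies in the steady range.

Fr₁ = 8.56; steady jump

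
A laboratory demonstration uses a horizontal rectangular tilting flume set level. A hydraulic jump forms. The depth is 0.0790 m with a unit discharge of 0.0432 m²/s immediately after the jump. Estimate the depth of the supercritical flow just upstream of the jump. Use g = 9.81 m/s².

V₂ = q/y₂ = 0.0432/0.0790 = 0.547 m/s; Fr₂ = V₂/√(g·y₂) = 0.621.
From the momentum equation (using Fr₂), y₁/y₂ = ½[√(1 + 8Fr₂²) − 1] = ½[√4.087 − 1] = 0.511.
y₁ = 0.511 × 0.0790 = 0.0404 m.

y₁ = 0.0404 m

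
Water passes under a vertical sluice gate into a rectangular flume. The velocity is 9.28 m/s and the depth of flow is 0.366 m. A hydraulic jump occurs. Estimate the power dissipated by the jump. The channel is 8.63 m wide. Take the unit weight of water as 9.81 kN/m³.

P = 659 kW

Fr₁ = V₁/√(g·y₁) = 9.28/√(9.81×0.366) = 4.90.
Sequent-depth ratio: y₂/y₁ = ½[√(1 + 8Fr₁²) − 1] = ½[√192.9 − 1] = 6.44.
y₂ = 6.44 × 0.366 = 2.36 m.
q = V₁·y₁ = 9.28 × 0.366 = 3.40 m²/s. V₂ = q/y₂ = 3.40/2.36 = 1.44 m/s. E₁ = y₁ + V₁²/2g = 4.76 m; E₂ = y₂ + V₂²/2g = 2.46 m. ΔE = E₁ − E₂ = 2.29 m.
Q = q·b = 3.40 × 8.63 = 29.3 m³/s. P = γ·Q·ΔE = 9.81 × 29.3 × 2.29 = 659 kW.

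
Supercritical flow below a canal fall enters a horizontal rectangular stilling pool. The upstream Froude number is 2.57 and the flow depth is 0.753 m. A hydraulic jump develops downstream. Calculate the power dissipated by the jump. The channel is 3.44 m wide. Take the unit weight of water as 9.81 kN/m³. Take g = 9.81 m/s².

Fr₁ = 2.57 (given).
From the momentum equation for a rectangular channel, y₂/y₁ = ½[√(1 + 8Fr₁²) − 1] = ½[√53.84 − 1] = 3.17.
y₂ = 3.17 × 0.753 = 2.39 m.
V₁ = Fr₁·√(g·y₁) = 2.57×√(9.81×0.753) = 6.98 m/s; q = V₁·y₁ = 5.26 m²/s. V₂ = q/y₂ = 5.26/2.39 = 2.20 m/s. E₁ = y₁ + V₁²/2g = 3.24 m; E₂ = y₂ + V₂²/2g = 2.63 m. ΔE = E₁ − E₂ = 0.606 m.
Q = q·b = 5.26 × 3.44 = 18.1 m³/s. P = γ·Q·ΔE = 9.81 × 18.1 × 0.606 = 108 kW.

P = 108 kW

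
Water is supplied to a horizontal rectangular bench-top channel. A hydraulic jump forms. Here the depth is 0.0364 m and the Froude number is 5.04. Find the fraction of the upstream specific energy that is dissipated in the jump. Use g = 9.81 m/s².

ΔE/E₁ = 0.494 (49.4%)

Fr₁ = 5.04 (given).
From the momentum equation for a rectangular channel, y₂/y₁ = ½[√(1 + 8Fr₁²) − 1] = ½[√204.2 − 1] = 6.65.
y₂ = 6.65 × 0.0364 = 0.242 m.
E₁ = y₁(1 + Fr₁²/2) = 0.0364×(1 + 5.04²/2) = 0.499 m. ΔE = (y₂ − y₁)³/(4y₁y₂) = 0.246 m. ΔE/E₁ = 0.246/0.499 = 0.494.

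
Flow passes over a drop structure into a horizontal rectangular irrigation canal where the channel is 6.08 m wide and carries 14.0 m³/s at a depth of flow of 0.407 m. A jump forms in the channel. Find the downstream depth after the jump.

y₂ = 1.44 m

q = Q/b = 14.0/6.08 = 2.30 m²/s; V₁ = q/y₁ = 5.66 m/s. Fr₁ = V₁/√(g·y₁) = 2.83.
Bélanger equation: y₂/y₁ = ½[√(1 + 8Fr₁²) − 1] = ½[√65.13 − 1] = 3.54.
y₂ = 3.54 × 0.407 = 1.44 m.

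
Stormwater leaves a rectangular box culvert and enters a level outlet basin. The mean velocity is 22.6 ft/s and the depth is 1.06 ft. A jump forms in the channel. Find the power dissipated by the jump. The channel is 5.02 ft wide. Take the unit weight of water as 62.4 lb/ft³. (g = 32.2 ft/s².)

P = 46.1 hp

Fr₁ = V₁/√(g·y₁) = 22.6/√(32.2×1.06) = 3.87.
By Bélanger, y₂/y₁ = ½[√(1 + 8Fr₁²) − 1] = ½[√120.7 − 1] = 4.99.
y₂ = 4.99 × 1.06 = 5.29 ft.
Head loss: ΔE = (y₂ − y₁)³/(4y₁y₂) = (5.29 − 1.06)³/(4×1.06×5.29) = 75.9/22.4 = 3.38 ft.
q = V₁·y₁ = 22.6 × 1.06 = 24.0 ft²/s. Q = q·b = 24.0 × 5.02 = 120 cfs. P = γ·Q·ΔE/550 = 62.4 × 120 × 3.38 / 550 = 46.1 hp.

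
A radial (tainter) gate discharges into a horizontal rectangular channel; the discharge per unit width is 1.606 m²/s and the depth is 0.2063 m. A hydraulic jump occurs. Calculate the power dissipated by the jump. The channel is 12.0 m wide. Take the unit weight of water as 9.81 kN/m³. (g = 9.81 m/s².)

P = 328.9 kW

V₁ = q/y₁ = 1.606/0.2063 = 7.785 m/s. Fr₁ = V₁/√(g·y₁) = 7.785/√(9.81×0.2063) = 5.472.
Sequent-depth ratio: y₂/y₁ = ½[√(1 + 8Fr₁²) − 1] = ½[√240.56 − 1] = 7.255.
y₂ = 7.255 × 0.2063 = 1.497 m.
V₂ = q/y₂ = 1.606/1.497 = 1.073 m/s. E₁ = y₁ + V₁²/2g = 3.295 m; E₂ = y₂ + V₂²/2g = 1.555 m. ΔE = E₁ − E₂ = 1.740 m.
Q = q·b = 1.606 × 12.0 = 19.27 m³/s. P = γ·Q·ΔE = 9.81 × 19.27 × 1.740 = 328.9 kW.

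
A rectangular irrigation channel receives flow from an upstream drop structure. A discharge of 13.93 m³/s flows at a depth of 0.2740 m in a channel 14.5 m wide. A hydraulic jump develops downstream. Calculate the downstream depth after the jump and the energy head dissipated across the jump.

y₂ = 0.7029 m; ΔE = 0.1024 m

q = Q/b = 13.93/14.5 = 0.9607 m²/s; V₁ = q/y₁ = 3.506 m/s. Fr₁ = V₁/√(g·y₁) = 2.139.
By Bélanger, y₂/y₁ = ½[√(1 + 8Fr₁²) − 1] = ½[√37.588 − 1] = 2.565.
y₂ = 2.565 × 0.2740 = 0.7029 m.
V₂ = q/y₂ = 0.9607/0.7029 = 1.367 m/s. E₁ = y₁ + V₁²/2g = 0.9006 m; E₂ = y₂ + V₂²/2g = 0.7981 m. ΔE = E₁ − E₂ = 0.1024 m.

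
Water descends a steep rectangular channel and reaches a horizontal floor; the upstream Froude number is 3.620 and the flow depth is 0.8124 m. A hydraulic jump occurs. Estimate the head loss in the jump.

Fr₁ = 3.620 (given).
By Bélanger, y₂/y₁ = ½[√(1 + 8Fr₁²) − 1] = ½[√105.84 − 1] = 4.644.
y₂ = 4.644 × 0.8124 = 3.773 m.
Head loss: ΔE = (y₂ − y₁)³/(4y₁y₂) = (3.773 − 0.8124)³/(4×0.8124×3.773) = 25.94/12.26 = 2.116 m.

ΔE = 2.116 m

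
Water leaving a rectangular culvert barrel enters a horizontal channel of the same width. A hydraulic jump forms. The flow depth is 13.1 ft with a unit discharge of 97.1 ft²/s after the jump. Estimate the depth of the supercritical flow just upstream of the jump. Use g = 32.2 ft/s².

y₁ = 2.81 ft

V₂ = q/y₂ = 97.1/13.1 = 7.41 ft/s; Fr₂ = V₂/√(g·y₂) = 0.361.
Applying the sequent-depth relation in reverse, y₁/y₂ = ½[√(1 + 8Fr₂²) − 1] = ½[√2.042 − 1] = 0.214.
y₁ = 0.214 × 13.1 = 2.81 ft.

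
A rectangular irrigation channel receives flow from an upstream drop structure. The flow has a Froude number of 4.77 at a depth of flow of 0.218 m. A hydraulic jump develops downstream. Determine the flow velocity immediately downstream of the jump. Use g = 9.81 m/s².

Fr₁ = 4.77 (given).
From the momentum equation for a rectangular channel, y₂/y₁ = ½[√(1 + 8Fr₁²) − 1] = ½[√183.0 − 1] = 6.26.
y₂ = 6.26 × 0.218 = 1.37 m.
V₁ = Fr₁·√(g·y₁) = 4.77×√(9.81×0.218) = 6.98 m/s; q = V₁·y₁ = 1.52 m²/s.
V₂ = q/y₂ = 1.52/1.37 = 1.11 m/s.

V₂ = 1.11 m/s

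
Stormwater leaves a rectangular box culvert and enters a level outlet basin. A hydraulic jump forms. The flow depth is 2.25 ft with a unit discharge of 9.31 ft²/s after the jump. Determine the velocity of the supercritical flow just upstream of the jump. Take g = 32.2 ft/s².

V₂ = q/y₂ = 9.31/2.25 = 4.14 ft/s; Fr₂ = V₂/√(g·y₂) = 0.486.
The Bélanger relation is symmetric: y₁/y₂ = ½[√(1 + 8Fr₂²) − 1] = ½[√2.891 − 1] = 0.350.
y₁ = 0.350 × 2.25 = 0.788 ft.
V₁ = q/y₁ = 9.31/0.788 = 11.8 ft/s.

V₁ = 11.8 ft/s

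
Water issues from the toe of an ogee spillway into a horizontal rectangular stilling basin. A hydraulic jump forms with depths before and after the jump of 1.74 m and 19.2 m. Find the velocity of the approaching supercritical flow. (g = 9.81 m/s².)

V₁ = 33.7 m/s

For a rectangular channel the momentum equation gives q² = ½·g·y₁·y₂·(y₁ + y₂) = ½×9.81×1.74×19.2×20.9 = 3431.
q = √3431 = 58.6 m²/s.
V₁ = q/y₁ = 58.6/1.74 = 33.7 m/s.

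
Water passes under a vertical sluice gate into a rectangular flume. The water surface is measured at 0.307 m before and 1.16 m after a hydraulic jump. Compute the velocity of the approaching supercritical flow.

V₁ = 5.21 m/s

For a rectangular channel the momentum equation gives q² = ½·g·y₁·y₂·(y₁ + y₂) = ½×9.81×0.307×1.16×1.47 = 2.56.
q = √2.56 = 1.60 m²/s.
V₁ = q/y₁ = 1.60/0.307 = 5.21 m/s.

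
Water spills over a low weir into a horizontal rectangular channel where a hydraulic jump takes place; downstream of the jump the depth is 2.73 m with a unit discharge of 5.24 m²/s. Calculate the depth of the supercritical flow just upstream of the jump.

y₁ = 0.613 m

V₂ = q/y₂ = 5.24/2.73 = 1.92 m/s; Fr₂ = V₂/√(g·y₂) = 0.371.
From the momentum equation (using Fr₂), y₁/y₂ = ½[√(1 + 8Fr₂²) − 1] = ½[√2.101 − 1] = 0.225.
y₁ = 0.225 × 2.73 = 0.613 m.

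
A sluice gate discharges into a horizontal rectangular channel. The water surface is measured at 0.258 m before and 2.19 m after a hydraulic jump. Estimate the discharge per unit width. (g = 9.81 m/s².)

For a rectangular channel the momentum equation gives q² = ½·g·y₁·y₂·(y₁ + y₂) = ½×9.81×0.258×2.19×2.45 = 6.78.
q = √6.78 = 2.60 m²/s.

q = 2.60 m²/s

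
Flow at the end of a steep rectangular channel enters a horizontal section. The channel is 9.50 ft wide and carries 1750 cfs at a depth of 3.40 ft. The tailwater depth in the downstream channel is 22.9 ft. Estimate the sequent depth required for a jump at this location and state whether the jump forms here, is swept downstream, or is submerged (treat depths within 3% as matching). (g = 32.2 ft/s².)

q = Q/b = 1750/9.50 = 184 ft²/s; V₁ = q/y₁ = 54.2 ft/s. Fr₁ = V₁/√(g·y₁) = 5.18.
Sequent-depth ratio: y₂/y₁ = ½[√(1 + 8Fr₁²) − 1] = ½[√215.5 − 1] = 6.84.
y₂ = 6.84 × 3.40 = 23.3 ft.
Tailwater y_tw = 22.9 ft: y_tw ≈ y₂, so the jump forms here.

y₂ = 23.3 ft; the jump forms here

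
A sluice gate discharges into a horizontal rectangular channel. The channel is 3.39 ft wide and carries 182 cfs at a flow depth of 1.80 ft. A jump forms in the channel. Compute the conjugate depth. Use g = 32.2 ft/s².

y₂ = 9.11 ft

q = Q/b = 182/3.39 = 53.7 ft²/s; V₁ = q/y₁ = 29.8 ft/s. Fr₁ = V₁/√(g·y₁) = 3.92.
From the momentum equation for a rectangular channel, y₂/y₁ = ½[√(1 + 8Fr₁²) − 1] = ½[√123.8 − 1] = 5.06.
y₂ = 5.06 × 1.80 = 9.11 ft.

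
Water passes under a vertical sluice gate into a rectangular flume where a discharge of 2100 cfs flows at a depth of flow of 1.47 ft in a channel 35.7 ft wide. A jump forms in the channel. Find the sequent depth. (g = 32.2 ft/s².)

y₂ = 11.4 ft

q = Q/b = 2100/35.7 = 58.8 ft²/s; V₁ = q/y₁ = 40.0 ft/s. Fr₁ = V₁/√(g·y₁) = 5.82.
From the momentum equation for a rectangular channel, y₂/y₁ = ½[√(1 + 8Fr₁²) − 1] = ½[√271.6 − 1] = 7.74.
y₂ = 7.74 × 1.47 = 11.4 ft.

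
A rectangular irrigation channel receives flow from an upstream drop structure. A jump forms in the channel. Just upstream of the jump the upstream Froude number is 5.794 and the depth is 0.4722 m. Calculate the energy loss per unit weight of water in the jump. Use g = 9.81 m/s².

ΔE = 4.625 m

Fr₁ = 5.794 (given).
Sequent-depth ratio: y₂/y₁ = ½[√(1 + 8Fr₁²) − 1] = ½[√269.56 − 1] = 7.709.
y₂ = 7.709 × 0.4722 = 3.640 m.
V₁ = Fr₁·√(g·y₁) = 5.794×√(9.81×0.4722) = 12.47 m/s; q = V₁·y₁ = 5.888 m²/s. V₂ = q/y₂ = 5.888/3.640 = 1.618 m/s. E₁ = y₁ + V₁²/2g = 8.398 m; E₂ = y₂ + V₂²/2g = 3.774 m. ΔE = E₁ − E₂ = 4.625 m.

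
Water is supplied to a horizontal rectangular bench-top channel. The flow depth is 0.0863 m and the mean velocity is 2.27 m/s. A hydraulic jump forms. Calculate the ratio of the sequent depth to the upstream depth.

y₂/y₁ = 3.02

Fr₁ = V₁/√(g·y₁) = 2.27/√(9.81×0.0863) = 2.47.
From the momentum equation for a rectangular channel, y₂/y₁ = ½[√(1 + 8Fr₁²) − 1] = ½[√49.69 − 1] = 3.02.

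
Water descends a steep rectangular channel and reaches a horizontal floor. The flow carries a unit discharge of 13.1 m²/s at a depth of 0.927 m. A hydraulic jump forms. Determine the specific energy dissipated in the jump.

ΔE = 5.14 m

V₁ = q/y₁ = 13.1/0.927 = 14.1 m/s. Fr₁ = V₁/√(g·y₁) = 14.1/√(9.81×0.927) = 4.69.
Sequent-depth ratio: y₂/y₁ = ½[√(1 + 8Fr₁²) − 1] = ½[√176.7 − 1] = 6.15.
y₂ = 6.15 × 0.927 = 5.70 m.
V₂ = q/y₂ = 13.1/5.70 = 2.30 m/s. E₁ = y₁ + V₁²/2g = 11.1 m; E₂ = y₂ + V₂²/2g = 5.97 m. ΔE = E₁ − E₂ = 5.14 m.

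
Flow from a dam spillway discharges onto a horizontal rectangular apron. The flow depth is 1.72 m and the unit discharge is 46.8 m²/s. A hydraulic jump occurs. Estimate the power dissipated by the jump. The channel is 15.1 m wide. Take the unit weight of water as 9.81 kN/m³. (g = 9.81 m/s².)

P = 164304 kW

V₁ = q/y₁ = 46.8/1.72 = 27.2 m/s. Fr₁ = V₁/√(g·y₁) = 27.2/√(9.81×1.72) = 6.62.
Sequent-depth ratio: y₂/y₁ = ½[√(1 + 8Fr₁²) − 1] = ½[√352.0 − 1] = 8.88.
y₂ = 8.88 × 1.72 = 15.3 m.
V₂ = q/y₂ = 46.8/15.3 = 3.06 m/s. E₁ = y₁ + V₁²/2g = 39.5 m; E₂ = y₂ + V₂²/2g = 15.8 m. ΔE = E₁ − E₂ = 23.7 m.
Q = q·b = 46.8 × 15.1 = 707 m³/s. P = γ·Q·ΔE = 9.81 × 707 × 23.7 = 164304 kW.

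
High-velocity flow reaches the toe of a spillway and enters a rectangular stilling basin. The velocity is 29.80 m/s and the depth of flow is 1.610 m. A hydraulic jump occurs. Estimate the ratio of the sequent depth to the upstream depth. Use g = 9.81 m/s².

Fr₁ = V₁/√(g·y₁) = 29.80/√(9.81×1.610) = 7.498.
Bélanger equation: y₂/y₁ = ½[√(1 + 8Fr₁²) − 1] = ½[√450.81 − 1] = 10.12.

y₂/y₁ = 10.12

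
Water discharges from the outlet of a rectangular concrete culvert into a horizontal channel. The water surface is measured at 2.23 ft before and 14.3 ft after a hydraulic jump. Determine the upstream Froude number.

Fr₁ = 4.88

For a rectangular channel the momentum equation gives q² = ½·g·y₁·y₂·(y₁ + y₂) = ½×32.2×2.23×14.3×16.5 = 8487.
q = √8487 = 92.1 ft²/s.
V₁ = q/y₁ = 41.3 ft/s; Fr₁ = V₁/√(g·y₁) = 4.88.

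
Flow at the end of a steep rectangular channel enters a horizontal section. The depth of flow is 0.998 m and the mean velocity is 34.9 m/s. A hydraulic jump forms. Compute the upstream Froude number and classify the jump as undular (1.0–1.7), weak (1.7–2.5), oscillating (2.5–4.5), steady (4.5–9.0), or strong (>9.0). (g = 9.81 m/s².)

Fr₁ = V₁/√(g·y₁) = 34.9/√(9.81×0.998) = 11.2.
Fr₁ = 11.2 lies in the strong range.

Fr₁ = 11.2; strong jump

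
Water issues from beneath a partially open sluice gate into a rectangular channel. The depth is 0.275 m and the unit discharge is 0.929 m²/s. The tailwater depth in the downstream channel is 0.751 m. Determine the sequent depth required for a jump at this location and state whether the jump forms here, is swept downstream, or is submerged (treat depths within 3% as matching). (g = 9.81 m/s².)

y₂ = 0.674 m; the jump is submerged

V₁ = q/y₁ = 0.929/0.275 = 3.38 m/s. Fr₁ = V₁/√(g·y₁) = 3.38/√(9.81×0.275) = 2.06.
Sequent-depth ratio: y₂/y₁ = ½[√(1 + 8Fr₁²) − 1] = ½[√34.84 − 1] = 2.45.
y₂ = 2.45 × 0.275 = 0.674 m.
Tailwater y_tw = 0.751 m: y_tw > y₂, so the jump is submerged.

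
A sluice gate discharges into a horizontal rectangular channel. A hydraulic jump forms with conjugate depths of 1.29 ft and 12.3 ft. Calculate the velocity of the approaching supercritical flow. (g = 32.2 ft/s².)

V₁ = 45.7 ft/s

For a rectangular channel the momentum equation gives q² = ½·g·y₁·y₂·(y₁ + y₂) = ½×32.2×1.29×12.3×13.6 = 3472.
q = √3472 = 58.9 ft²/s.
V₁ = q/y₁ = 58.9/1.29 = 45.7 ft/s.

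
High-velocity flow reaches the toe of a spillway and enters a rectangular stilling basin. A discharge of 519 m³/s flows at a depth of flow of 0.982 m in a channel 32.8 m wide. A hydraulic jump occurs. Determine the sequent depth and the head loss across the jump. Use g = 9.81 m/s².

q = Q/b = 519/32.8 = 15.8 m²/s; V₁ = q/y₁ = 16.1 m/s. Fr₁ = V₁/√(g·y₁) = 5.19.
Bélanger equation: y₂/y₁ = ½[√(1 + 8Fr₁²) − 1] = ½[√216.6 − 1] = 6.86.
y₂ = 6.86 × 0.982 = 6.74 m.
Head loss: ΔE = (y₂ − y₁)³/(4y₁y₂) = (6.74 − 0.982)³/(4×0.982×6.74) = 190/26.5 = 7.20 m.

y₂ = 6.74 m; ΔE = 7.20 m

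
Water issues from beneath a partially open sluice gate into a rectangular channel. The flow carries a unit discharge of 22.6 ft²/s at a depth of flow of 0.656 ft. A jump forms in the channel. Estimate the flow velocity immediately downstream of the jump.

V₁ = q/y₁ = 22.6/0.656 = 34.5 ft/s. Fr₁ = V₁/√(g·y₁) = 34.5/√(32.2×0.656) = 7.50.
Bélanger equation: y₂/y₁ = ½[√(1 + 8Fr₁²) − 1] = ½[√450.5 − 1] = 10.1.
y₂ = 10.1 × 0.656 = 6.63 ft.
V₂ = q/y₂ = 22.6/6.63 = 3.41 ft/s.

V₂ = 3.41 ft/s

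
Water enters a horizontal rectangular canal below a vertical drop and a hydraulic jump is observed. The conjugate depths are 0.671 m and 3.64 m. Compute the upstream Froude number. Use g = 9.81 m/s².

Fr₁ = 4.17

For a rectangular channel the momentum equation gives q² = ½·g·y₁·y₂·(y₁ + y₂) = ½×9.81×0.671×3.64×4.31 = 51.6.
q = √51.6 = 7.19 m²/s.
V₁ = q/y₁ = 10.7 m/s; Fr₁ = V₁/√(g·y₁) = 4.17.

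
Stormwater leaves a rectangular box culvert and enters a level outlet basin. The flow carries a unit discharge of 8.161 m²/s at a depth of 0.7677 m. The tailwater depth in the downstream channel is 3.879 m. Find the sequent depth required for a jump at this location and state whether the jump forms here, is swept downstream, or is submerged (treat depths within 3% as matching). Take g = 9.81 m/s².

V₁ = q/y₁ = 8.161/0.7677 = 10.63 m/s. Fr₁ = V₁/√(g·y₁) = 10.63/√(9.81×0.7677) = 3.874.
By Bélanger, y₂/y₁ = ½[√(1 + 8Fr₁²) − 1] = ½[√121.04 − 1] = 5.001.
y₂ = 5.001 × 0.7677 = 3.839 m.
Tailwater y_tw = 3.879 m: y_tw ≈ y₂, so the jump forms here.

y₂ = 3.839 m; the jump forms here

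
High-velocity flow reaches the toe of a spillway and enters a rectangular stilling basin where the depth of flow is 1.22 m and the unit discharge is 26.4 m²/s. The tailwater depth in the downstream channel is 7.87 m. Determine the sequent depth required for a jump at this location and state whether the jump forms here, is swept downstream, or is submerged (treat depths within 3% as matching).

V₁ = q/y₁ = 26.4/1.22 = 21.6 m/s. Fr₁ = V₁/√(g·y₁) = 21.6/√(9.81×1.22) = 6.26.
By Bélanger, y₂/y₁ = ½[√(1 + 8Fr₁²) − 1] = ½[√314.0 − 1] = 8.36.
y₂ = 8.36 × 1.22 = 10.2 m.
Tailwater y_tw = 7.87 m: y_tw < y₂, so the jump is swept downstream.

y₂ = 10.2 m; the jump is swept downstream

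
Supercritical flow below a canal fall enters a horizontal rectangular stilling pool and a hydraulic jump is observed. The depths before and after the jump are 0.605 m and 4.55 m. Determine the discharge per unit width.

q = 8.34 m²/s

For a rectangular channel the momentum equation gives q² = ½·g·y₁·y₂·(y₁ + y₂) = ½×9.81×0.605×4.55×5.15 = 69.6.
q = √69.6 = 8.34 m²/s.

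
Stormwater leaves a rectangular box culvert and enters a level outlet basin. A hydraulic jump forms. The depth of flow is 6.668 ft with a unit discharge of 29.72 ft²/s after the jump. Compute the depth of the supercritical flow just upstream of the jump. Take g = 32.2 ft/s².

y₁ = 1.064 ft

V₂ = q/y₂ = 29.72/6.668 = 4.457 ft/s; Fr₂ = V₂/√(g·y₂) = 0.3042.
The Bélanger relation is symmetric: y₁/y₂ = ½[√(1 + 8Fr₂²) − 1] = ½[√1.7402 − 1] = 0.1596.
y₁ = 0.1596 × 6.668 = 1.064 ft.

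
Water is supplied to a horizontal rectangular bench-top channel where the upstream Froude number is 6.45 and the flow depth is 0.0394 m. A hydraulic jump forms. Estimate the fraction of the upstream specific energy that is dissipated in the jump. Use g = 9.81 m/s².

Fr₁ = 6.45 (given).
By Bélanger, y₂/y₁ = ½[√(1 + 8Fr₁²) − 1] = ½[√333.8 − 1] = 8.64.
y₂ = 8.64 × 0.0394 = 0.340 m.
E₁ = y₁(1 + Fr₁²/2) = 0.0394×(1 + 6.45²/2) = 0.859 m. ΔE = (y₂ − y₁)³/(4y₁y₂) = 0.508 m. ΔE/E₁ = 0.508/0.859 = 0.591.

ΔE/E₁ = 0.591 (59.1%)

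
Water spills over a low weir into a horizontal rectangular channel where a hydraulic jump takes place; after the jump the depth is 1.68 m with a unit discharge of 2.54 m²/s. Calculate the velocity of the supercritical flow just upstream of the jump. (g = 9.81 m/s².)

V₂ = q/y₂ = 2.54/1.68 = 1.51 m/s; Fr₂ = V₂/√(g·y₂) = 0.372.
From the momentum equation (using Fr₂), y₁/y₂ = ½[√(1 + 8Fr₂²) − 1] = ½[√2.110 − 1] = 0.226.
y₁ = 0.226 × 1.68 = 0.380 m.
V₁ = q/y₁ = 2.54/0.380 = 6.68 m/s.

V₁ = 6.68 m/s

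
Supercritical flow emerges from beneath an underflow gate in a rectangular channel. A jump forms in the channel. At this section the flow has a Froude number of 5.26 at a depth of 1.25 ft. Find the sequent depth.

Fr₁ = 5.26 (given).
From the momentum equation for a rectangular channel, y₂/y₁ = ½[√(1 + 8Fr₁²) − 1] = ½[√222.3 − 1] = 6.96.
y₂ = 6.96 × 1.25 = 8.69 ft.

y₂ = 8.69 ft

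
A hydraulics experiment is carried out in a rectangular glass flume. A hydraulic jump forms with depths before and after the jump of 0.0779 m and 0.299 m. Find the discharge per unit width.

For a rectangular channel the momentum equation gives q² = ½·g·y₁·y₂·(y₁ + y₂) = ½×9.81×0.0779×0.299×0.377 = 0.0431.
q = √0.0431 = 0.208 m²/s.

q = 0.208 m²/s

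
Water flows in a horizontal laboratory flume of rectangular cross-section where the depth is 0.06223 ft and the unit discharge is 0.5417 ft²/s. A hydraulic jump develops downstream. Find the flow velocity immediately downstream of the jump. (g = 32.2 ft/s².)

V₂ = 1.060 ft/s

V₁ = q/y₁ = 0.5417/0.06223 = 8.705 ft/s. Fr₁ = V₁/√(g·y₁) = 8.705/√(32.2×0.06223) = 6.149.
Conjugate-depth relation: y₂/y₁ = ½[√(1 + 8Fr₁²) − 1] = ½[√303.52 − 1] = 8.211.
y₂ = 8.211 × 0.06223 = 0.5110 ft.
V₂ = q/y₂ = 0.5417/0.5110 = 1.060 ft/s.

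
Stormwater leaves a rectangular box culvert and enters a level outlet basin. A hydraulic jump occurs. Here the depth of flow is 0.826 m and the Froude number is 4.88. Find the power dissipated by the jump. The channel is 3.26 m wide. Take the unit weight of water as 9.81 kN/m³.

Fr₁ = 4.88 (given).
Bélanger equation: y₂/y₁ = ½[√(1 + 8Fr₁²) − 1] = ½[√191.5 − 1] = 6.42.
y₂ = 6.42 × 0.826 = 5.30 m.
Head loss: ΔE = (y₂ − y₁)³/(4y₁y₂) = (5.30 − 0.826)³/(4×0.826×5.30) = 89.7/17.5 = 5.12 m.
V₁ = Fr₁·√(g·y₁) = 4.88×√(9.81×0.826) = 13.9 m/s; q = V₁·y₁ = 11.5 m²/s. Q = q·b = 11.5 × 3.26 = 37.4 m³/s. P = γ·Q·ΔE = 9.81 × 37.4 × 5.12 = 1879 kW.

P = 1879 kW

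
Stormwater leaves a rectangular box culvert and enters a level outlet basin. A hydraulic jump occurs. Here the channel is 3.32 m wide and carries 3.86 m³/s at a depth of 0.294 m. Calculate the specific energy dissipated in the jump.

ΔE = 0.159 m

q = Q/b = 3.86/3.32 = 1.16 m²/s; V₁ = q/y₁ = 3.95 m/s. Fr₁ = V₁/√(g·y₁) = 2.33.
By Bélanger, y₂/y₁ = ½[√(1 + 8Fr₁²) − 1] = ½[√44.38 − 1] = 2.83.
y₂ = 2.83 × 0.294 = 0.832 m.
Head loss: ΔE = (y₂ − y₁)³/(4y₁y₂) = (0.832 − 0.294)³/(4×0.294×0.832) = 0.156/0.979 = 0.159 m.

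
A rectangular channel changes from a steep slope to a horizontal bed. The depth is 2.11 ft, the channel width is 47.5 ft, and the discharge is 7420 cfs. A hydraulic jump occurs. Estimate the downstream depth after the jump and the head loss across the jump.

q = Q/b = 7420/47.5 = 156 ft²/s; V₁ = q/y₁ = 74.0 ft/s. Fr₁ = V₁/√(g·y₁) = 8.98.
Conjugate-depth relation: y₂/y₁ = ½[√(1 + 8Fr₁²) − 1] = ½[√646.4 − 1] = 12.2.
y₂ = 12.2 × 2.11 = 25.8 ft.
Head loss: ΔE = (y₂ − y₁)³/(4y₁y₂) = (25.8 − 2.11)³/(4×2.11×25.8) = 13240/217 = 60.9 ft.

y₂ = 25.8 ft; ΔE = 60.9 ft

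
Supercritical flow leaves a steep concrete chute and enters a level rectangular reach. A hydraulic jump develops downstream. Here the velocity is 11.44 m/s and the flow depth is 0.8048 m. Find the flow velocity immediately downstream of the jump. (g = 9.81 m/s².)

V₂ = 2.167 m/s

Fr₁ = V₁/√(g·y₁) = 11.44/√(9.81×0.8048) = 4.071.
By Bélanger, y₂/y₁ = ½[√(1 + 8Fr₁²) − 1] = ½[√133.61 − 1] = 5.280.
y₂ = 5.280 × 0.8048 = 4.249 m.
q = V₁·y₁ = 11.44 × 0.8048 = 9.207 m²/s.
V₂ = q/y₂ = 9.207/4.249 = 2.167 m/s.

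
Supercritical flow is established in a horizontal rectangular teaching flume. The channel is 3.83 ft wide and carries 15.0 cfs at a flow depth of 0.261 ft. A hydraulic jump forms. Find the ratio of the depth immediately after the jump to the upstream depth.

q = Q/b = 15.0/3.83 = 3.92 ft²/s; V₁ = q/y₁ = 15.0 ft/s. Fr₁ = V₁/√(g·y₁) = 5.18.
Bélanger equation: y₂/y₁ = ½[√(1 + 8Fr₁²) − 1] = ½[√215.3 − 1] = 6.84.

y₂/y₁ = 6.84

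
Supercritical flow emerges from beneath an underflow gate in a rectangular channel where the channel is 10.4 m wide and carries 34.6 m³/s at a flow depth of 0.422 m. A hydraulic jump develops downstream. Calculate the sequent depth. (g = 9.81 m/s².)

y₂ = 2.11 m

q = Q/b = 34.6/10.4 = 3.33 m²/s; V₁ = q/y₁ = 7.88 m/s. Fr₁ = V₁/√(g·y₁) = 3.87.
Bélanger equation: y₂/y₁ = ½[√(1 + 8Fr₁²) − 1] = ½[√121.1 − 1] = 5.00.
y₂ = 5.00 × 0.422 = 2.11 m.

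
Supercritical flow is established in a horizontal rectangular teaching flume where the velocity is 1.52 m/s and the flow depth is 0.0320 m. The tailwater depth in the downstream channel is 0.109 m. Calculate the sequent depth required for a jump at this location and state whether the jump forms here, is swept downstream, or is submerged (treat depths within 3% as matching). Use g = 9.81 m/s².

y₂ = 0.108 m; the jump forms here

Fr₁ = V₁/√(g·y₁) = 1.52/√(9.81×0.0320) = 2.71.
Sequent-depth ratio: y₂/y₁ = ½[√(1 + 8Fr₁²) − 1] = ½[√59.88 − 1] = 3.37.
y₂ = 3.37 × 0.0320 = 0.108 m.
Tailwater y_tw = 0.109 m: y_tw ≈ y₂, so the jump forms here.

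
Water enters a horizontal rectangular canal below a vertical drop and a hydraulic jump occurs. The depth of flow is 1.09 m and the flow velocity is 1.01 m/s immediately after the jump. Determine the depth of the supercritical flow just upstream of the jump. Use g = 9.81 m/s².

y₁ = 0.179 m

Fr₂ = V₂/√(g·y₂) = 1.01/√(9.81×1.09) = 0.309.
Applying the sequent-depth relation in reverse, y₁/y₂ = ½[√(1 + 8Fr₂²) − 1] = ½[√1.763 − 1] = 0.164.
y₁ = 0.164 × 1.09 = 0.179 m.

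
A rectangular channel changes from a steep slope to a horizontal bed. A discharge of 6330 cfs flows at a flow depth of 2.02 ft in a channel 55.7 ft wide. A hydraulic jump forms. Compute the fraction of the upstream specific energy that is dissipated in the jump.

q = Q/b = 6330/55.7 = 114 ft²/s; V₁ = q/y₁ = 56.3 ft/s. Fr₁ = V₁/√(g·y₁) = 6.98.
From the momentum equation for a rectangular channel, y₂/y₁ = ½[√(1 + 8Fr₁²) − 1] = ½[√390.3 − 1] = 9.38.
y₂ = 9.38 × 2.02 = 18.9 ft.
E₁ = y₁ + V₁²/2g = 51.2 ft. ΔE = (y₂ − y₁)³/(4y₁y₂) = 31.7 ft. ΔE/E₁ = 31.7/51.2 = 0.619.

ΔE/E₁ = 0.619 (61.9%)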